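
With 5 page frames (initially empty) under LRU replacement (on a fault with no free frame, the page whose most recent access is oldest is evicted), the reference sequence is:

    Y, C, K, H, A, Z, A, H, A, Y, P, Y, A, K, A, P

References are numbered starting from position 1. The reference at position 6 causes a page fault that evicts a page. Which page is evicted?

pos 1: Y: fault, frames [Y]
pos 2: C: fault, frames [Y, C]
pos 3: K: fault, frames [Y, C, K]
pos 4: H: fault, frames [Y, C, K, H]
pos 5: A: fault, frames [Y, C, K, H, A]
pos 6: Z: fault, evict Y, frames [C, K, H, A, Z]
At position 6, page Y is evicted.

Y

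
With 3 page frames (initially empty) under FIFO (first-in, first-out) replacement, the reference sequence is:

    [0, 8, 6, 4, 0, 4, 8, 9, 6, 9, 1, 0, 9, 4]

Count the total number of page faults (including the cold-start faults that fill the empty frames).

0: miss, frames (0)
8: miss, frames (0 8)
6: miss, frames (0 8 6)
4: miss, evict 0, frames (8 6 4)
0: miss, evict 8, frames (6 4 0)
4: hit
8: miss, evict 6, frames (4 0 8)
9: miss, evict 4, frames (0 8 9)
6: miss, evict 0, frames (8 9 6)
9: hit
1: miss, evict 8, frames (9 6 1)
0: miss, evict 9, frames (6 1 0)
9: miss, evict 6, frames (1 0 9)
4: miss, evict 1, frames (0 9 4)
Page faults: 12.

12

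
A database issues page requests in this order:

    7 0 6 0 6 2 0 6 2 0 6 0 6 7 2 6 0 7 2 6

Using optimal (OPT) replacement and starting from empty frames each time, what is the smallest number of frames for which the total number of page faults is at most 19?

2

f=1: 20 faults
f=2: 11 faults
f=3: 7 faults
f=4: 4 faults
Smallest f with faults ≤ 19 is 2.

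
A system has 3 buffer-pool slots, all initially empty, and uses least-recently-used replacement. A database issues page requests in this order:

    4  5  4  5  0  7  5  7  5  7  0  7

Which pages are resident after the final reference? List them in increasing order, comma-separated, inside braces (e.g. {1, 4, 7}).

{0, 5, 7}

4 -> miss, frames (4)
5 -> miss, frames (4 5)
4 -> hit
5 -> hit
0 -> miss, frames (4 5 0)
7 -> miss, evict 4, frames (5 0 7)
5 -> hit
7 -> hit
5 -> hit
7 -> hit
0 -> hit
7 -> hit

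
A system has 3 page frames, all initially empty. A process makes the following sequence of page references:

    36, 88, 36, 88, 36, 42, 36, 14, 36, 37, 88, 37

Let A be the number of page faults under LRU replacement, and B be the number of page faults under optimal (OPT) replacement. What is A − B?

1

Under LRU: F F . . . F . F . F F . → 6 faults.
Under OPT: F F . . . F . F . F . . → 5 faults.
A − B = 6 − 5 = 1.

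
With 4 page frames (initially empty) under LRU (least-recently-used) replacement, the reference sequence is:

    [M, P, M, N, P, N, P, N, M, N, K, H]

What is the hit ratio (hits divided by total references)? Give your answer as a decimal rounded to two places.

0.58

M → fault, frames [M]
P → fault, frames [M, P]
M → hit
N → fault, frames [P, M, N]
P → hit
N → hit
P → hit
N → hit
M → hit
N → hit
K → fault, frames [P, M, N, K]
H → fault, evict P, frames [M, N, K, H]
Hits: 7 of 12 references → 7/12 = 0.5833.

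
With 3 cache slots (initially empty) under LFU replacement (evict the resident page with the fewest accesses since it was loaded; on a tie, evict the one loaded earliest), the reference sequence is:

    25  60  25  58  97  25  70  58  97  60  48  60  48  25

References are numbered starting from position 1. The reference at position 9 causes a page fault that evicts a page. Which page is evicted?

pos 1: 25 → miss, frames [25]
pos 2: 60 → miss, frames [25, 60]
pos 3: 25 → hit
pos 4: 58 → miss, frames [25, 60, 58]
pos 5: 97 → miss, evict 60, frames [25, 58, 97]
pos 6: 25 → hit
pos 7: 70 → miss, evict 58, frames [25, 97, 70]
pos 8: 58 → miss, evict 97, frames [25, 70, 58]
pos 9: 97 → miss, evict 70, frames [25, 58, 97]
At position 9, page 70 is evicted.

70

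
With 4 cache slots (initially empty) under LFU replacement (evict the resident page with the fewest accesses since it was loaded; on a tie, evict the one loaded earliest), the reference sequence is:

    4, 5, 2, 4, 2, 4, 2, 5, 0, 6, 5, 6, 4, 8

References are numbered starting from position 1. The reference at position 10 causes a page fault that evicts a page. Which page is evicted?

pos 1: 4 → fault, frames (4)
pos 2: 5 → fault, frames (4 5)
pos 3: 2 → fault, frames (4 5 2)
pos 4: 4 → hit
pos 5: 2 → hit
pos 6: 4 → hit
pos 7: 2 → hit
pos 8: 5 → hit
pos 9: 0 → fault, frames (4 5 2 0)
pos 10: 6 → fault, evict 0, frames (4 5 2 6)
At position 10, page 0 is evicted.

0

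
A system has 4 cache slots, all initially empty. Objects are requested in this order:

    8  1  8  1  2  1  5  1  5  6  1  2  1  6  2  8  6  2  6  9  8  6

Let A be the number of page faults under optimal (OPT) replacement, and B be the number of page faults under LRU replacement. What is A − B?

-1

Under OPT: F F . . F . F . . F . . . . . . . . . F . . → 6 faults.
Under LRU: F F . . F . F . . F . . . . . F . . . F . . → 7 faults.
A − B = 6 − 7 = -1.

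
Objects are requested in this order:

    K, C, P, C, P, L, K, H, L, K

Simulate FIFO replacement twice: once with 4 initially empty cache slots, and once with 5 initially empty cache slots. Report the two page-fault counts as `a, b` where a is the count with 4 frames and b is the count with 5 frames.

4 frames: F F F . . F . F . F → 6 faults.
5 frames: F F F . . F . F . . → 5 faults.
5 < 6: adding a frame reduced faults, as is typical.

6, 5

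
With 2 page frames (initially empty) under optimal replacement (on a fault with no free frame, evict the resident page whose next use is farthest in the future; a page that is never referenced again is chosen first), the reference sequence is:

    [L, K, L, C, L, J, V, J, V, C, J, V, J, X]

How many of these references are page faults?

8

L: miss, frames [L]
K: miss, frames [L, K]
L: hit
C: miss, evict K, frames [L, C]
L: hit
J: miss, evict L, frames [C, J]
V: miss, evict C, frames [J, V]
J: hit
V: hit
C: miss, evict V, frames [J, C]
J: hit
V: miss, evict C, frames [J, V]
J: hit
X: miss, evict V, frames [J, X]
Page faults: 8.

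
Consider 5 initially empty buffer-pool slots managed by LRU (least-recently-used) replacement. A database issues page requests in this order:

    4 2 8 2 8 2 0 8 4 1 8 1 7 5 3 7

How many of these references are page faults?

4 → miss, frames (4)
2 → miss, frames (4 2)
8 → miss, frames (4 2 8)
2 → hit
8 → hit
2 → hit
0 → miss, frames (4 8 2 0)
8 → hit
4 → hit
1 → miss, frames (2 0 8 4 1)
8 → hit
1 → hit
7 → miss, evict 2, frames (0 4 8 1 7)
5 → miss, evict 0, frames (4 8 1 7 5)
3 → miss, evict 4, frames (8 1 7 5 3)
7 → hit
Page faults: 8.

8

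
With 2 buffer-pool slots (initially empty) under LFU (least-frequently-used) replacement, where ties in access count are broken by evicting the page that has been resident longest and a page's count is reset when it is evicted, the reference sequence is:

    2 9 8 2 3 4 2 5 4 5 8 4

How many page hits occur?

2: fault, frames (2)
9: fault, frames (2 9)
8: fault, evict 2, frames (9 8)
2: fault, evict 9, frames (8 2)
3: fault, evict 8, frames (2 3)
4: fault, evict 2, frames (3 4)
2: fault, evict 3, frames (4 2)
5: fault, evict 4, frames (2 5)
4: fault, evict 2, frames (5 4)
5: hit
8: fault, evict 4, frames (5 8)
4: fault, evict 8, frames (5 4)
Hits: 1.

1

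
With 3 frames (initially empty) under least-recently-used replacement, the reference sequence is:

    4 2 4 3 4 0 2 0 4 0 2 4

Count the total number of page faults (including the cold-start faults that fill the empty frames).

5

4 → fault, frames (4)
2 → fault, frames (4 2)
4 → hit
3 → fault, frames (2 4 3)
4 → hit
0 → fault, evict 2, frames (3 4 0)
2 → fault, evict 3, frames (4 0 2)
0 → hit
4 → hit
0 → hit
2 → hit
4 → hit
Page faults: 5.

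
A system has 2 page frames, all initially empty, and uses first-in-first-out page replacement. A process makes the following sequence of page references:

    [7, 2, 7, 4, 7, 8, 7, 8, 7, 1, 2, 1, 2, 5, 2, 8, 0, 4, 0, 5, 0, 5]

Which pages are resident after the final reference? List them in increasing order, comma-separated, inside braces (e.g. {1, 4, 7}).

{0, 5}

7 → fault, frames {7}
2 → fault, frames {7,2}
7 → hit
4 → fault, evict 7, frames {2,4}
7 → fault, evict 2, frames {4,7}
8 → fault, evict 4, frames {7,8}
7 → hit
8 → hit
7 → hit
1 → fault, evict 7, frames {8,1}
2 → fault, evict 8, frames {1,2}
1 → hit
2 → hit
5 → fault, evict 1, frames {2,5}
2 → hit
8 → fault, evict 2, frames {5,8}
0 → fault, evict 5, frames {8,0}
4 → fault, evict 8, frames {0,4}
0 → hit
5 → fault, evict 0, frames {4,5}
0 → fault, evict 4, frames {5,0}
5 → hit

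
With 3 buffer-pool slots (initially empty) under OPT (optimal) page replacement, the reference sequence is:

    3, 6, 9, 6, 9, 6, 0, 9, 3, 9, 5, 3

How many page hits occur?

7

3 → fault, frames [3]
6 → fault, frames [3, 6]
9 → fault, frames [3, 6, 9]
6 → hit
9 → hit
6 → hit
0 → fault, evict 6, frames [3, 9, 0]
9 → hit
3 → hit
9 → hit
5 → fault, evict 0, frames [3, 9, 5]
3 → hit
Hits: 7.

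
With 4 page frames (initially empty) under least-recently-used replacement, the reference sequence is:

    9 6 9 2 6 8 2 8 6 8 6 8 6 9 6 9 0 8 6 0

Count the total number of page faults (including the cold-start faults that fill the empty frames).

9 -> miss, frames [9]
6 -> miss, frames [9, 6]
9 -> hit
2 -> miss, frames [6, 9, 2]
6 -> hit
8 -> miss, frames [9, 2, 6, 8]
2 -> hit
8 -> hit
6 -> hit
8 -> hit
6 -> hit
8 -> hit
6 -> hit
9 -> hit
6 -> hit
9 -> hit
0 -> miss, evict 2, frames [8, 6, 9, 0]
8 -> hit
6 -> hit
0 -> hit
Page faults: 5.

5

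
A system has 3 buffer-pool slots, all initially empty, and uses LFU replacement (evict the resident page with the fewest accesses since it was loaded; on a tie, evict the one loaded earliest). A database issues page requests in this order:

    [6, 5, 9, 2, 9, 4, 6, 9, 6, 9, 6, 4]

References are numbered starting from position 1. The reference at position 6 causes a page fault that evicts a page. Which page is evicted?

5

pos 1: 6 -> fault, frames [6]
pos 2: 5 -> fault, frames [6, 5]
pos 3: 9 -> fault, frames [6, 5, 9]
pos 4: 2 -> fault, evict 6, frames [5, 9, 2]
pos 5: 9 -> hit
pos 6: 4 -> fault, evict 5, frames [9, 2, 4]
At position 6, page 5 is evicted.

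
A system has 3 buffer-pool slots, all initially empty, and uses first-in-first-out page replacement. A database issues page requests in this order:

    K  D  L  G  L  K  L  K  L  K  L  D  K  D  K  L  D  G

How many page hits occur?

K → miss, frames {K}
D → miss, frames {K,D}
L → miss, frames {K,D,L}
G → miss, evict K, frames {D,L,G}
L → hit
K → miss, evict D, frames {L,G,K}
L → hit
K → hit
L → hit
K → hit
L → hit
D → miss, evict L, frames {G,K,D}
K → hit
D → hit
K → hit
L → miss, evict G, frames {K,D,L}
D → hit
G → miss, evict K, frames {D,L,G}
Hits: 10.

10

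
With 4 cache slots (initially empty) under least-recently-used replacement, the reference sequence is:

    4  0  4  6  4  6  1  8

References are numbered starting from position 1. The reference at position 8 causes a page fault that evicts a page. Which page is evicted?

pos 1: 4: fault, frames [4]
pos 2: 0: fault, frames [4, 0]
pos 3: 4: hit
pos 4: 6: fault, frames [0, 4, 6]
pos 5: 4: hit
pos 6: 6: hit
pos 7: 1: fault, frames [0, 4, 6, 1]
pos 8: 8: fault, evict 0, frames [4, 6, 1, 8]
At position 8, page 0 is evicted.

0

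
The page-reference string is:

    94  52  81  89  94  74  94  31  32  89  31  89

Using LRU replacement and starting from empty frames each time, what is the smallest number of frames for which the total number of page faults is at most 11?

f=1: 12 faults
f=2: 10 faults
f=3: 9 faults
f=4: 8 faults
f=5: 7 faults
f=6: 7 faults
f=7: 7 faults
Smallest f with faults ≤ 11 is 2.

2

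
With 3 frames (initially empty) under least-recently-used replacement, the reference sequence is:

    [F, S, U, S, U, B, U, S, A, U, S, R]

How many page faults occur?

F: fault, frames {F}
S: fault, frames {F,S}
U: fault, frames {F,S,U}
S: hit
U: hit
B: fault, evict F, frames {S,U,B}
U: hit
S: hit
A: fault, evict B, frames {U,S,A}
U: hit
S: hit
R: fault, evict A, frames {U,S,R}
Page faults: 6.

6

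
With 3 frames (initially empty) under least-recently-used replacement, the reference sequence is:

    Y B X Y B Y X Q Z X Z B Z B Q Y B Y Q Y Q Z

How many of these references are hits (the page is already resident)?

13

Y -> fault, frames (Y)
B -> fault, frames (Y B)
X -> fault, frames (Y B X)
Y -> hit
B -> hit
Y -> hit
X -> hit
Q -> fault, evict B, frames (Y X Q)
Z -> fault, evict Y, frames (X Q Z)
X -> hit
Z -> hit
B -> fault, evict Q, frames (X Z B)
Z -> hit
B -> hit
Q -> fault, evict X, frames (Z B Q)
Y -> fault, evict Z, frames (B Q Y)
B -> hit
Y -> hit
Q -> hit
Y -> hit
Q -> hit
Z -> fault, evict B, frames (Y Q Z)
Hits: 13.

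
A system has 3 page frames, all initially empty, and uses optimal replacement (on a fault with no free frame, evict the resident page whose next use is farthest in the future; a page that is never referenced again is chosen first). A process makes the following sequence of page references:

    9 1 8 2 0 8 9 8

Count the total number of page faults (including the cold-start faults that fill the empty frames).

5

9 → fault, frames (9)
1 → fault, frames (9 1)
8 → fault, frames (9 1 8)
2 → fault, evict 1, frames (9 8 2)
0 → fault, evict 2, frames (9 8 0)
8 → hit
9 → hit
8 → hit
Page faults: 5.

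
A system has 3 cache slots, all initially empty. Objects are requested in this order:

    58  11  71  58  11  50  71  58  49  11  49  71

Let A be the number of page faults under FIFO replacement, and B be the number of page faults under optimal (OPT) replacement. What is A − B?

2

Under FIFO: F F F . . F . F F F . F → 8 faults.
Under OPT: F F F . . F . . F F . . → 6 faults.
A − B = 8 − 6 = 2.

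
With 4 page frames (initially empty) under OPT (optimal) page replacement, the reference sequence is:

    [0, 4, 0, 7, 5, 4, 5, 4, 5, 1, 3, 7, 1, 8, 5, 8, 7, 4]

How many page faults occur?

0 -> miss, frames (0)
4 -> miss, frames (0 4)
0 -> hit
7 -> miss, frames (0 4 7)
5 -> miss, frames (0 4 7 5)
4 -> hit
5 -> hit
4 -> hit
5 -> hit
1 -> miss, evict 0, frames (4 7 5 1)
3 -> miss, evict 4, frames (7 5 1 3)
7 -> hit
1 -> hit
8 -> miss, evict 3, frames (7 5 1 8)
5 -> hit
8 -> hit
7 -> hit
4 -> miss, evict 8, frames (7 5 1 4)
Page faults: 8.

8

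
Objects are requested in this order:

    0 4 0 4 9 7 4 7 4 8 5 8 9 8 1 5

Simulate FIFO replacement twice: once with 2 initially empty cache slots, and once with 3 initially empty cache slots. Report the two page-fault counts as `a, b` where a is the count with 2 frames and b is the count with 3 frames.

2 frames: F F . . F F F . . F F . F F F F → 11 faults.
3 frames: F F . . F F . . . F F . F . F . → 8 faults.
8 < 11: adding a frame reduced faults, as is typical.

11, 8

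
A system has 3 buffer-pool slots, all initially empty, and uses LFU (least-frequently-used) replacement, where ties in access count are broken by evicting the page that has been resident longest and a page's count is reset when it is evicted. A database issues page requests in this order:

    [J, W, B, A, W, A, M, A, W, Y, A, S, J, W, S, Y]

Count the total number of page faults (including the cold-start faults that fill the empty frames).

J -> fault, frames {J}
W -> fault, frames {J,W}
B -> fault, frames {J,W,B}
A -> fault, evict J, frames {W,B,A}
W -> hit
A -> hit
M -> fault, evict B, frames {W,A,M}
A -> hit
W -> hit
Y -> fault, evict M, frames {W,A,Y}
A -> hit
S -> fault, evict Y, frames {W,A,S}
J -> fault, evict S, frames {W,A,J}
W -> hit
S -> fault, evict J, frames {W,A,S}
Y -> fault, evict S, frames {W,A,Y}
Page faults: 10.

10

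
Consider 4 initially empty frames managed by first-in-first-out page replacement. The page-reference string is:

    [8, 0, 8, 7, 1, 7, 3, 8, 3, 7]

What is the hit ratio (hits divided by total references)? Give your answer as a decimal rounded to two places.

0.40

8 → miss, frames {8}
0 → miss, frames {8,0}
8 → hit
7 → miss, frames {8,0,7}
1 → miss, frames {8,0,7,1}
7 → hit
3 → miss, evict 8, frames {0,7,1,3}
8 → miss, evict 0, frames {7,1,3,8}
3 → hit
7 → hit
Hits: 4 of 10 references → 4/10 = 0.4000.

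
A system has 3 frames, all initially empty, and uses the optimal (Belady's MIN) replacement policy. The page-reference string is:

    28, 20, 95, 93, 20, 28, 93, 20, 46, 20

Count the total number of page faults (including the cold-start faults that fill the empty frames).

28 -> fault, frames {28}
20 -> fault, frames {28,20}
95 -> fault, frames {28,20,95}
93 -> fault, evict 95, frames {28,20,93}
20 -> hit
28 -> hit
93 -> hit
20 -> hit
46 -> fault, evict 93, frames {28,20,46}
20 -> hit
Page faults: 5.

5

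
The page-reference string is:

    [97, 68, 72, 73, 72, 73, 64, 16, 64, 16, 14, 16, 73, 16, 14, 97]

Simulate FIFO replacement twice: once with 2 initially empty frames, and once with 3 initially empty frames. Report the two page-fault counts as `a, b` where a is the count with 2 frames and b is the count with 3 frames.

11, 9

2 frames: F F F F . . F F . . F . F F F F → 11 faults.
3 frames: F F F F . . F F . . F . F . . F → 9 faults.
9 < 11: adding a frame reduced faults, as is typical.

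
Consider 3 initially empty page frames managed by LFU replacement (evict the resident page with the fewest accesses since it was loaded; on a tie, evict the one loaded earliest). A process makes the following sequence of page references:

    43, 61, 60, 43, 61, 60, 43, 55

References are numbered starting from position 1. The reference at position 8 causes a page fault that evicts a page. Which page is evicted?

61

pos 1: 43 → fault, frames {43}
pos 2: 61 → fault, frames {43,61}
pos 3: 60 → fault, frames {43,61,60}
pos 4: 43 → hit
pos 5: 61 → hit
pos 6: 60 → hit
pos 7: 43 → hit
pos 8: 55 → fault, evict 61, frames {43,60,55}
At position 8, page 61 is evicted.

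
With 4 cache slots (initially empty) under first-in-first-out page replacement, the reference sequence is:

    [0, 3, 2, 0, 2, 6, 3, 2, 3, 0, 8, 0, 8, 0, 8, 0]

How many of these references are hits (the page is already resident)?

10

0: miss, frames (0)
3: miss, frames (0 3)
2: miss, frames (0 3 2)
0: hit
2: hit
6: miss, frames (0 3 2 6)
3: hit
2: hit
3: hit
0: hit
8: miss, evict 0, frames (3 2 6 8)
0: miss, evict 3, frames (2 6 8 0)
8: hit
0: hit
8: hit
0: hit
Hits: 10.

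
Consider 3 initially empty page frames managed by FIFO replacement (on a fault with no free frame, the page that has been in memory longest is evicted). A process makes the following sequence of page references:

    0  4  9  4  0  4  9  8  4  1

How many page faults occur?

5

0 -> fault, frames {0}
4 -> fault, frames {0,4}
9 -> fault, frames {0,4,9}
4 -> hit
0 -> hit
4 -> hit
9 -> hit
8 -> fault, evict 0, frames {4,9,8}
4 -> hit
1 -> fault, evict 4, frames {9,8,1}
Page faults: 5.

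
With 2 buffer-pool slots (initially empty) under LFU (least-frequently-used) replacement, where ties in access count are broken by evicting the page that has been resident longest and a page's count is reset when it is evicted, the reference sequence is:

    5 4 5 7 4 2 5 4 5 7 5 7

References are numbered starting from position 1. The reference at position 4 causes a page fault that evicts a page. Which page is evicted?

4

pos 1: 5 -> miss, frames (5)
pos 2: 4 -> miss, frames (5 4)
pos 3: 5 -> hit
pos 4: 7 -> miss, evict 4, frames (5 7)
At position 4, page 4 is evicted.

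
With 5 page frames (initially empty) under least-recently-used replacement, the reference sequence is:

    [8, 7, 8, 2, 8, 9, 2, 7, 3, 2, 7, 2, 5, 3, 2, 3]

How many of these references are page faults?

8 -> miss, frames {8}
7 -> miss, frames {8,7}
8 -> hit
2 -> miss, frames {7,8,2}
8 -> hit
9 -> miss, frames {7,2,8,9}
2 -> hit
7 -> hit
3 -> miss, frames {8,9,2,7,3}
2 -> hit
7 -> hit
2 -> hit
5 -> miss, evict 8, frames {9,3,7,2,5}
3 -> hit
2 -> hit
3 -> hit
Page faults: 6.

6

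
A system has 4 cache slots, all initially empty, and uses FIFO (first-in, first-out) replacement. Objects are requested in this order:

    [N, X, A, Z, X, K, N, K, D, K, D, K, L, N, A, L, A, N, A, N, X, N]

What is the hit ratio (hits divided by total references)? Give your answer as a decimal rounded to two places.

N → fault, frames {N}
X → fault, frames {N,X}
A → fault, frames {N,X,A}
Z → fault, frames {N,X,A,Z}
X → hit
K → fault, evict N, frames {X,A,Z,K}
N → fault, evict X, frames {A,Z,K,N}
K → hit
D → fault, evict A, frames {Z,K,N,D}
K → hit
D → hit
K → hit
L → fault, evict Z, frames {K,N,D,L}
N → hit
A → fault, evict K, frames {N,D,L,A}
L → hit
A → hit
N → hit
A → hit
N → hit
X → fault, evict N, frames {D,L,A,X}
N → fault, evict D, frames {L,A,X,N}
Hits: 11 of 22 references → 11/22 = 0.5000.

0.50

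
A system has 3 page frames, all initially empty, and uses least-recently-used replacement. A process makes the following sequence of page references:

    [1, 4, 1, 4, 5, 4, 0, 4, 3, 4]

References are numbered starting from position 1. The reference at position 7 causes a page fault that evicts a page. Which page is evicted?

pos 1: 1: miss, frames [1]
pos 2: 4: miss, frames [1, 4]
pos 3: 1: hit
pos 4: 4: hit
pos 5: 5: miss, frames [1, 4, 5]
pos 6: 4: hit
pos 7: 0: miss, evict 1, frames [5, 4, 0]
At position 7, page 1 is evicted.

1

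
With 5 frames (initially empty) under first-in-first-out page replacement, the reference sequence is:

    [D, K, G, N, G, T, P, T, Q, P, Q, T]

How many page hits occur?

D -> fault, frames [D]
K -> fault, frames [D, K]
G -> fault, frames [D, K, G]
N -> fault, frames [D, K, G, N]
G -> hit
T -> fault, frames [D, K, G, N, T]
P -> fault, evict D, frames [K, G, N, T, P]
T -> hit
Q -> fault, evict K, frames [G, N, T, P, Q]
P -> hit
Q -> hit
T -> hit
Hits: 5.

5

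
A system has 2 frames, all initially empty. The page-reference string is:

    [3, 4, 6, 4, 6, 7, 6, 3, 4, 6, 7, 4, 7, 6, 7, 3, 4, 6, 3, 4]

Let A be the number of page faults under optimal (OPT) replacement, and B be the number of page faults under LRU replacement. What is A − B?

Under OPT: F F F . . F . F F . F . . F . F F . F . → 11 faults.
Under LRU: F F F . . F . F F F F F . F . F F F F F → 15 faults.
A − B = 11 − 15 = -4.

-4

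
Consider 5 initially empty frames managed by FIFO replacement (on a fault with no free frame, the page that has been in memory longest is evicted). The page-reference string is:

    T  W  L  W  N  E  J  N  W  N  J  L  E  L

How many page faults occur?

6

T -> fault, frames [T]
W -> fault, frames [T, W]
L -> fault, frames [T, W, L]
W -> hit
N -> fault, frames [T, W, L, N]
E -> fault, frames [T, W, L, N, E]
J -> fault, evict T, frames [W, L, N, E, J]
N -> hit
W -> hit
N -> hit
J -> hit
L -> hit
E -> hit
L -> hit
Page faults: 6.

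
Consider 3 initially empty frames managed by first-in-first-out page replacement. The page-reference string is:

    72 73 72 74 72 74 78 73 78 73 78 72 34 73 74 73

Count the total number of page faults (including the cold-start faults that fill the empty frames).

8

72: miss, frames {72}
73: miss, frames {72,73}
72: hit
74: miss, frames {72,73,74}
72: hit
74: hit
78: miss, evict 72, frames {73,74,78}
73: hit
78: hit
73: hit
78: hit
72: miss, evict 73, frames {74,78,72}
34: miss, evict 74, frames {78,72,34}
73: miss, evict 78, frames {72,34,73}
74: miss, evict 72, frames {34,73,74}
73: hit
Page faults: 8.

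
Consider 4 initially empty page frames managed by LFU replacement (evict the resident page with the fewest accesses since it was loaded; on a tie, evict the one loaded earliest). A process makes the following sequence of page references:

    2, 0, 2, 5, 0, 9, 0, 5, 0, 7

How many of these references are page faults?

2: miss, frames (2)
0: miss, frames (2 0)
2: hit
5: miss, frames (2 0 5)
0: hit
9: miss, frames (2 0 5 9)
0: hit
5: hit
0: hit
7: miss, evict 9, frames (2 0 5 7)
Page faults: 5.

5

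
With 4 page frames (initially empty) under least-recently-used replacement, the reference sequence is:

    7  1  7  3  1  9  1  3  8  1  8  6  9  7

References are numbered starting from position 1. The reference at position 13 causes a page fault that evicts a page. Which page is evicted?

3

pos 1: 7 → fault, frames {7}
pos 2: 1 → fault, frames {7,1}
pos 3: 7 → hit
pos 4: 3 → fault, frames {1,7,3}
pos 5: 1 → hit
pos 6: 9 → fault, frames {7,3,1,9}
pos 7: 1 → hit
pos 8: 3 → hit
pos 9: 8 → fault, evict 7, frames {9,1,3,8}
pos 10: 1 → hit
pos 11: 8 → hit
pos 12: 6 → fault, evict 9, frames {3,1,8,6}
pos 13: 9 → fault, evict 3, frames {1,8,6,9}
At position 13, page 3 is evicted.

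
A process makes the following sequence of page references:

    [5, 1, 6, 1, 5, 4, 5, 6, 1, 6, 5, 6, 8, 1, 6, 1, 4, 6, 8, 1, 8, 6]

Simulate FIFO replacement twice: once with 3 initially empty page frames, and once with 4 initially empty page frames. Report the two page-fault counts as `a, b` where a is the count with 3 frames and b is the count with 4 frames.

3 frames: F F F . . F F . F F . . F . . . F . . F . F → 11 faults.
4 frames: F F F . . F . . . . . . F . . . . . . . . . → 5 faults.
5 < 11: adding a frame reduced faults, as is typical.

11, 5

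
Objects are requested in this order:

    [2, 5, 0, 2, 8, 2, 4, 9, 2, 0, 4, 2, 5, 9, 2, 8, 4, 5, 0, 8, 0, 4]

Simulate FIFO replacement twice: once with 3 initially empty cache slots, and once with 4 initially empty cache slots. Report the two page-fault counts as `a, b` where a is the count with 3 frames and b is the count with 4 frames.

3 frames: F F F . F F F F . F . F F F . F F F F F . F → 17 faults.
4 frames: F F F . F . F F F F . . F . . F F . . . . . → 11 faults.
11 < 17: adding a frame reduced faults, as is typical.

17, 11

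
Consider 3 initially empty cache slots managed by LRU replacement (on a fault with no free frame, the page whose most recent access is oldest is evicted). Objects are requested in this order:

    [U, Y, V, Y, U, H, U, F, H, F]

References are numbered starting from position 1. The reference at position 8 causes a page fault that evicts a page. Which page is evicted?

pos 1: U -> miss, frames [U]
pos 2: Y -> miss, frames [U, Y]
pos 3: V -> miss, frames [U, Y, V]
pos 4: Y -> hit
pos 5: U -> hit
pos 6: H -> miss, evict V, frames [Y, U, H]
pos 7: U -> hit
pos 8: F -> miss, evict Y, frames [H, U, F]
At position 8, page Y is evicted.

Y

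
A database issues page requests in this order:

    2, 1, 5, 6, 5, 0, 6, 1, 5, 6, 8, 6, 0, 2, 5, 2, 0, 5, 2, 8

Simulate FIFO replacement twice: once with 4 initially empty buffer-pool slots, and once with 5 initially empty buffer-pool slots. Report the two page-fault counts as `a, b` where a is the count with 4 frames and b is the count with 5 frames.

4 frames: F F F F . F . . . . F . . F F . . . . . → 8 faults.
5 frames: F F F F . F . . . . F . . F . . . . . . → 7 faults.
7 < 8: adding a frame reduced faults, as is typical.

8, 7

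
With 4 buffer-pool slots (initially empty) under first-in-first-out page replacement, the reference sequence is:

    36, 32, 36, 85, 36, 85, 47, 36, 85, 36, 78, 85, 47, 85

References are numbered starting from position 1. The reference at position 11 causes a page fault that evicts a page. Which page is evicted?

pos 1: 36 -> fault, frames [36]
pos 2: 32 -> fault, frames [36, 32]
pos 3: 36 -> hit
pos 4: 85 -> fault, frames [36, 32, 85]
pos 5: 36 -> hit
pos 6: 85 -> hit
pos 7: 47 -> fault, frames [36, 32, 85, 47]
pos 8: 36 -> hit
pos 9: 85 -> hit
pos 10: 36 -> hit
pos 11: 78 -> fault, evict 36, frames [32, 85, 47, 78]
At position 11, page 36 is evicted.

36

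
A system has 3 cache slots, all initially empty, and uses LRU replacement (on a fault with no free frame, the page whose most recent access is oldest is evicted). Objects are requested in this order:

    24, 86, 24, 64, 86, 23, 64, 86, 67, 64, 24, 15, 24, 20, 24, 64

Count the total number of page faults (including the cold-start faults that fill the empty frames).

24: miss, frames {24}
86: miss, frames {24,86}
24: hit
64: miss, frames {86,24,64}
86: hit
23: miss, evict 24, frames {64,86,23}
64: hit
86: hit
67: miss, evict 23, frames {64,86,67}
64: hit
24: miss, evict 86, frames {67,64,24}
15: miss, evict 67, frames {64,24,15}
24: hit
20: miss, evict 64, frames {15,24,20}
24: hit
64: miss, evict 15, frames {20,24,64}
Page faults: 9.

9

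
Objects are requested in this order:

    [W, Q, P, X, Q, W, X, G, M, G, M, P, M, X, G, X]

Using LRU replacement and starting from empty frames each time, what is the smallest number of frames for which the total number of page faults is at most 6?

6

f=1: 16 faults
f=2: 12 faults
f=3: 10 faults
f=4: 7 faults
f=5: 7 faults
f=6: 6 faults
Smallest f with faults ≤ 6 is 6.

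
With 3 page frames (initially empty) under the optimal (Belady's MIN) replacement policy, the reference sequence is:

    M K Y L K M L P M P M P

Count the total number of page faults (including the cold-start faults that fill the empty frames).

M: miss, frames {M}
K: miss, frames {M,K}
Y: miss, frames {M,K,Y}
L: miss, evict Y, frames {M,K,L}
K: hit
M: hit
L: hit
P: miss, evict L, frames {M,K,P}
M: hit
P: hit
M: hit
P: hit
Page faults: 5.

5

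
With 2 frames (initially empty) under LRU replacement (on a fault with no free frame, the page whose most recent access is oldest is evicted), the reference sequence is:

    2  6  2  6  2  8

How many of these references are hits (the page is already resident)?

2 → miss, frames (2)
6 → miss, frames (2 6)
2 → hit
6 → hit
2 → hit
8 → miss, evict 6, frames (2 8)
Hits: 3.

3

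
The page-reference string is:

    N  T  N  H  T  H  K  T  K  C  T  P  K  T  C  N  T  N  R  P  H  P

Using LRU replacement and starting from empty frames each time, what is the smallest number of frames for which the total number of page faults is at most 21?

f=1: 22 faults
f=2: 17 faults
f=3: 12 faults
f=4: 10 faults
f=5: 10 faults
f=6: 8 faults
f=7: 7 faults
Smallest f with faults ≤ 21 is 2.

2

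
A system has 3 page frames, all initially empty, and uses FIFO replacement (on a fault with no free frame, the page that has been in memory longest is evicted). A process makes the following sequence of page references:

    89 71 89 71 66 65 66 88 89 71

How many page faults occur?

89 → fault, frames {89}
71 → fault, frames {89,71}
89 → hit
71 → hit
66 → fault, frames {89,71,66}
65 → fault, evict 89, frames {71,66,65}
66 → hit
88 → fault, evict 71, frames {66,65,88}
89 → fault, evict 66, frames {65,88,89}
71 → fault, evict 65, frames {88,89,71}
Page faults: 7.

7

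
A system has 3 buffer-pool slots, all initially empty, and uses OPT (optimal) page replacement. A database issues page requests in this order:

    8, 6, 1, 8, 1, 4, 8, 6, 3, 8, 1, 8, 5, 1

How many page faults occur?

8 → miss, frames (8)
6 → miss, frames (8 6)
1 → miss, frames (8 6 1)
8 → hit
1 → hit
4 → miss, evict 1, frames (8 6 4)
8 → hit
6 → hit
3 → miss, evict 4, frames (8 6 3)
8 → hit
1 → miss, evict 3, frames (8 6 1)
8 → hit
5 → miss, evict 6, frames (8 1 5)
1 → hit
Page faults: 7.

7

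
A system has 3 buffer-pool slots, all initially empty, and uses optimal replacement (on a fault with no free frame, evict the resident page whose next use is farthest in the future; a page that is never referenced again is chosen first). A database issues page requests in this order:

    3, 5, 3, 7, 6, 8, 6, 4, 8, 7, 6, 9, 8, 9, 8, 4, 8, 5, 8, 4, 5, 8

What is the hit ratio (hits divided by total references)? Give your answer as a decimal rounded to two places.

0.59

3: fault, frames (3)
5: fault, frames (3 5)
3: hit
7: fault, frames (3 5 7)
6: fault, evict 3, frames (5 7 6)
8: fault, evict 5, frames (7 6 8)
6: hit
4: fault, evict 6, frames (7 8 4)
8: hit
7: hit
6: fault, evict 7, frames (8 4 6)
9: fault, evict 6, frames (8 4 9)
8: hit
9: hit
8: hit
4: hit
8: hit
5: fault, evict 9, frames (8 4 5)
8: hit
4: hit
5: hit
8: hit
Hits: 13 of 22 references → 13/22 = 0.5909.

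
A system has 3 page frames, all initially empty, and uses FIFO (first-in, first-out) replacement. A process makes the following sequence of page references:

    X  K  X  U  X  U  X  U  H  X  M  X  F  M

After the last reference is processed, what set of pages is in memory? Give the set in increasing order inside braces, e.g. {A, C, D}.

X → fault, frames (X)
K → fault, frames (X K)
X → hit
U → fault, frames (X K U)
X → hit
U → hit
X → hit
U → hit
H → fault, evict X, frames (K U H)
X → fault, evict K, frames (U H X)
M → fault, evict U, frames (H X M)
X → hit
F → fault, evict H, frames (X M F)
M → hit

{F, M, X}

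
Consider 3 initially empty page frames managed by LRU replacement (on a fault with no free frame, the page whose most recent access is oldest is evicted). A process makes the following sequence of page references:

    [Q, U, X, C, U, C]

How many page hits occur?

2

Q → miss, frames (Q)
U → miss, frames (Q U)
X → miss, frames (Q U X)
C → miss, evict Q, frames (U X C)
U → hit
C → hit
Hits: 2.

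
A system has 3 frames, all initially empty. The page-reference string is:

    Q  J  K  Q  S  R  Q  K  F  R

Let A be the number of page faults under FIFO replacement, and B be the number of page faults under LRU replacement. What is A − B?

Under FIFO: F F F . F F F F F F → 9 faults.
Under LRU: F F F . F F . F F F → 8 faults.
A − B = 9 − 8 = 1.

1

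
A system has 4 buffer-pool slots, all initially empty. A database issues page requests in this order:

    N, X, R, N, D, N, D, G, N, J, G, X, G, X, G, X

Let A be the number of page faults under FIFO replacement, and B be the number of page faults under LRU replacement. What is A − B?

Under FIFO: F F F . F . . F F F . F . . . . → 8 faults.
Under LRU: F F F . F . . F . F . F . . . . → 7 faults.
A − B = 8 − 7 = 1.

1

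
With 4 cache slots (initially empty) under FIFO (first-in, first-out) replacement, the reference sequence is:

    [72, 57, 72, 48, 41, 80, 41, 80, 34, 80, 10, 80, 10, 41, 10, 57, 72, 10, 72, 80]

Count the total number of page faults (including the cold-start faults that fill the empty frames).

72 -> miss, frames {72}
57 -> miss, frames {72,57}
72 -> hit
48 -> miss, frames {72,57,48}
41 -> miss, frames {72,57,48,41}
80 -> miss, evict 72, frames {57,48,41,80}
41 -> hit
80 -> hit
34 -> miss, evict 57, frames {48,41,80,34}
80 -> hit
10 -> miss, evict 48, frames {41,80,34,10}
80 -> hit
10 -> hit
41 -> hit
10 -> hit
57 -> miss, evict 41, frames {80,34,10,57}
72 -> miss, evict 80, frames {34,10,57,72}
10 -> hit
72 -> hit
80 -> miss, evict 34, frames {10,57,72,80}
Page faults: 10.

10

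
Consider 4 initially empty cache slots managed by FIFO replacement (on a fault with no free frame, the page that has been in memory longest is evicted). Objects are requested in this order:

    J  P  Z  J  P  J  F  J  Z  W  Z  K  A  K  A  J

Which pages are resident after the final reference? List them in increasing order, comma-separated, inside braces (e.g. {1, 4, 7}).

J → miss, frames (J)
P → miss, frames (J P)
Z → miss, frames (J P Z)
J → hit
P → hit
J → hit
F → miss, frames (J P Z F)
J → hit
Z → hit
W → miss, evict J, frames (P Z F W)
Z → hit
K → miss, evict P, frames (Z F W K)
A → miss, evict Z, frames (F W K A)
K → hit
A → hit
J → miss, evict F, frames (W K A J)

{A, J, K, W}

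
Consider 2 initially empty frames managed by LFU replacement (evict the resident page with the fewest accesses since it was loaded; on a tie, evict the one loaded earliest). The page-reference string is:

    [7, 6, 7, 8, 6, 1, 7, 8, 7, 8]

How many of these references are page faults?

7 → fault, frames {7}
6 → fault, frames {7,6}
7 → hit
8 → fault, evict 6, frames {7,8}
6 → fault, evict 8, frames {7,6}
1 → fault, evict 6, frames {7,1}
7 → hit
8 → fault, evict 1, frames {7,8}
7 → hit
8 → hit
Page faults: 6.

6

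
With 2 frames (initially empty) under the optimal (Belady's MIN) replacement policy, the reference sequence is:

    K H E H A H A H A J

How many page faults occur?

5

K → miss, frames {K}
H → miss, frames {K,H}
E → miss, evict K, frames {H,E}
H → hit
A → miss, evict E, frames {H,A}
H → hit
A → hit
H → hit
A → hit
J → miss, evict A, frames {H,J}
Page faults: 5.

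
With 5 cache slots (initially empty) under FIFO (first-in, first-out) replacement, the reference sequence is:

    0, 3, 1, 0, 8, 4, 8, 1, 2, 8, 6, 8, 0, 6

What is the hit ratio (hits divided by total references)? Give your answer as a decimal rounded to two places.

0.43

0: miss, frames [0]
3: miss, frames [0, 3]
1: miss, frames [0, 3, 1]
0: hit
8: miss, frames [0, 3, 1, 8]
4: miss, frames [0, 3, 1, 8, 4]
8: hit
1: hit
2: miss, evict 0, frames [3, 1, 8, 4, 2]
8: hit
6: miss, evict 3, frames [1, 8, 4, 2, 6]
8: hit
0: miss, evict 1, frames [8, 4, 2, 6, 0]
6: hit
Hits: 6 of 14 references → 6/14 = 0.4286.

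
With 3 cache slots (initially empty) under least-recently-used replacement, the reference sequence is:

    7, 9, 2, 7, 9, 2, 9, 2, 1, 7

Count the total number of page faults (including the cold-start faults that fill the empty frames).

7 -> fault, frames (7)
9 -> fault, frames (7 9)
2 -> fault, frames (7 9 2)
7 -> hit
9 -> hit
2 -> hit
9 -> hit
2 -> hit
1 -> fault, evict 7, frames (9 2 1)
7 -> fault, evict 9, frames (2 1 7)
Page faults: 5.

5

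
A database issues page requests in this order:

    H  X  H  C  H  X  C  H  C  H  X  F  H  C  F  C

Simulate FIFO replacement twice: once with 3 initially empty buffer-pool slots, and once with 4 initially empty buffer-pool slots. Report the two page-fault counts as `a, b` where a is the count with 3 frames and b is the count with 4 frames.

5, 4

3 frames: F F . F . . . . . . . F F . . . → 5 faults.
4 frames: F F . F . . . . . . . F . . . . → 4 faults.
4 < 5: adding a frame reduced faults, as is typical.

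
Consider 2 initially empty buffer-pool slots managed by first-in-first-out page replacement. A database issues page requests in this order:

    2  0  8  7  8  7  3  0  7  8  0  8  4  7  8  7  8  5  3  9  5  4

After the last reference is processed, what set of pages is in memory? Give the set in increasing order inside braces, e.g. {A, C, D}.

2 -> fault, frames (2)
0 -> fault, frames (2 0)
8 -> fault, evict 2, frames (0 8)
7 -> fault, evict 0, frames (8 7)
8 -> hit
7 -> hit
3 -> fault, evict 8, frames (7 3)
0 -> fault, evict 7, frames (3 0)
7 -> fault, evict 3, frames (0 7)
8 -> fault, evict 0, frames (7 8)
0 -> fault, evict 7, frames (8 0)
8 -> hit
4 -> fault, evict 8, frames (0 4)
7 -> fault, evict 0, frames (4 7)
8 -> fault, evict 4, frames (7 8)
7 -> hit
8 -> hit
5 -> fault, evict 7, frames (8 5)
3 -> fault, evict 8, frames (5 3)
9 -> fault, evict 5, frames (3 9)
5 -> fault, evict 3, frames (9 5)
4 -> fault, evict 9, frames (5 4)

{4, 5}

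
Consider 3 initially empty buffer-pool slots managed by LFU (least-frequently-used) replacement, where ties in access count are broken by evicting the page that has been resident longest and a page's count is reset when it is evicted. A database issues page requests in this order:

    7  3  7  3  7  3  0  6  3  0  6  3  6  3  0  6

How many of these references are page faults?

8

7: fault, frames {7}
3: fault, frames {7,3}
7: hit
3: hit
7: hit
3: hit
0: fault, frames {7,3,0}
6: fault, evict 0, frames {7,3,6}
3: hit
0: fault, evict 6, frames {7,3,0}
6: fault, evict 0, frames {7,3,6}
3: hit
6: hit
3: hit
0: fault, evict 6, frames {7,3,0}
6: fault, evict 0, frames {7,3,6}
Page faults: 8.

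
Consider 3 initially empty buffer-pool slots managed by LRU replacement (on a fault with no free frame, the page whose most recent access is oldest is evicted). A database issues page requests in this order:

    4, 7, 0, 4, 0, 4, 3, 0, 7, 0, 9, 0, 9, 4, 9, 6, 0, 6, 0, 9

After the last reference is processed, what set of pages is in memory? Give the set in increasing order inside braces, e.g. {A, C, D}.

{0, 6, 9}

4 → miss, frames (4)
7 → miss, frames (4 7)
0 → miss, frames (4 7 0)
4 → hit
0 → hit
4 → hit
3 → miss, evict 7, frames (0 4 3)
0 → hit
7 → miss, evict 4, frames (3 0 7)
0 → hit
9 → miss, evict 3, frames (7 0 9)
0 → hit
9 → hit
4 → miss, evict 7, frames (0 9 4)
9 → hit
6 → miss, evict 0, frames (4 9 6)
0 → miss, evict 4, frames (9 6 0)
6 → hit
0 → hit
9 → hit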